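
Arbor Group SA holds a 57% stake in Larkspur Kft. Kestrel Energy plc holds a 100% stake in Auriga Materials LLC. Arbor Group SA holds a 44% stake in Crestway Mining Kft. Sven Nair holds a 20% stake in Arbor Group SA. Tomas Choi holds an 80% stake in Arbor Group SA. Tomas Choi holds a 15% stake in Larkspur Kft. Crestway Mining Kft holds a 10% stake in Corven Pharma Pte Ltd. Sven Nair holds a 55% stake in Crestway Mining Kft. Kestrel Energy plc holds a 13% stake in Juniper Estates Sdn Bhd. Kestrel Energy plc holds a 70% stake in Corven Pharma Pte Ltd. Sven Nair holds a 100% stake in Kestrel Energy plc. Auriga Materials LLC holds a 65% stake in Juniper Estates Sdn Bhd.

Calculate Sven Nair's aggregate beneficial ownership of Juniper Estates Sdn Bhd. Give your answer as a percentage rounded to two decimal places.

Sven reaches Juniper along 2 paths.
Via Kestrel → Auriga: 100% × 100% × 65% = 65%.
Via Kestrel: 100% × 13% = 13%.
Total: 65% + 13% = 78%.
Rounded: 78.00%.

78.00%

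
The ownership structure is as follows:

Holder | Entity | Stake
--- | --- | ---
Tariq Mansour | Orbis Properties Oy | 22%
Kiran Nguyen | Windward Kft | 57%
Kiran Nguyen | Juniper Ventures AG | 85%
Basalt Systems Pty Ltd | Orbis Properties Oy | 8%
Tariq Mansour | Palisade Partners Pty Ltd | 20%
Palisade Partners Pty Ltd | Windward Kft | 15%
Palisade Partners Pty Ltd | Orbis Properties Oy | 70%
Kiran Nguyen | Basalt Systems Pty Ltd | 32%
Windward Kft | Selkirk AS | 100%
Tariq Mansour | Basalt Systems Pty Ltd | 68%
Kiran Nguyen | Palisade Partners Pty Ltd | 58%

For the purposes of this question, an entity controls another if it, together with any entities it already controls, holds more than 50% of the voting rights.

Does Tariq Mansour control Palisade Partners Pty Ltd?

No

Tariq holds 68% of Basalt, so Tariq controls Basalt.
In Palisade, Tariq's side holds only 20%, not > 50%.
So Tariq does not control Palisade.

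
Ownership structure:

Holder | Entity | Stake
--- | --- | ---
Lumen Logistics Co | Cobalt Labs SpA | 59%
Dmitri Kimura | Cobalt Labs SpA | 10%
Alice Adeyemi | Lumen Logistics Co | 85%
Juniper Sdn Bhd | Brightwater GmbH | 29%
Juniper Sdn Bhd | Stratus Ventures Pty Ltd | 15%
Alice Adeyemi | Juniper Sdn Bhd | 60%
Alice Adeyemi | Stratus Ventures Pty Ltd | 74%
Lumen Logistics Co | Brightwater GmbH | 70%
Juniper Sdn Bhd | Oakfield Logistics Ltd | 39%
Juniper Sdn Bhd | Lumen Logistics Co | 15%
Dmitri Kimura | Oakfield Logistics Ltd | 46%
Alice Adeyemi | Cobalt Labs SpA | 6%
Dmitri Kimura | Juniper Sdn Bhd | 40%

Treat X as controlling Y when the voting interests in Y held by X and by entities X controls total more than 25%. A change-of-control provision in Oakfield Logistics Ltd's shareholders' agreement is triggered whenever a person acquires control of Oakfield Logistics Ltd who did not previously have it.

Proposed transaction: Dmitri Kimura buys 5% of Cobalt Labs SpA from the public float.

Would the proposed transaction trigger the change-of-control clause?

No

The purchase changes only Dmitri's holdings, so Dmitri is the only person who could newly come to control Oakfield.
Dmitri holds 40% of Juniper, so Dmitri controls Juniper.
Dmitri and Juniper together hold 46% + 39% = 85% of Oakfield, so Dmitri controls Oakfield.
So Dmitri already controls Oakfield before the transaction.
After the purchase, Dmitri's direct stake in Cobalt rises to 10% + 5% = 15%.
Dmitri controlled Oakfield already, so this is not a new person acquiring control; every other person's position is unchanged or reduced.
No new person acquires control, so the clause is not triggered.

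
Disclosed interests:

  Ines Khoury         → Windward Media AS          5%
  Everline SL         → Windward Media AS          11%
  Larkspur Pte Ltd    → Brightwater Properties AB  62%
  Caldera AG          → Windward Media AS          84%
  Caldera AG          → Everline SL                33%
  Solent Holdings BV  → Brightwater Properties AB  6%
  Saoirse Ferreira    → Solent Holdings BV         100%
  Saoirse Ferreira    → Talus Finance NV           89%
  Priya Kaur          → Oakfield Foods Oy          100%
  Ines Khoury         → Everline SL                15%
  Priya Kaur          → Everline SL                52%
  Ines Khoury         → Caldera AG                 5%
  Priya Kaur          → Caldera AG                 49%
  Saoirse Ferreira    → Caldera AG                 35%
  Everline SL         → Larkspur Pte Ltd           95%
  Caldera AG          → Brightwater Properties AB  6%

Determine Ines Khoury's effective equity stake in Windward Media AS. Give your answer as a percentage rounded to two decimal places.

Ines reaches Windward along 4 paths.
Via Caldera → Everline: 5% × 33% × 11% = 0.1815%.
Via Everline: 15% × 11% = 1.65%.
Via Caldera: 5% × 84% = 4.2%.
Direct stake: 5% = 5%.
Total: 0.1815% + 1.65% + 4.2% + 5% = 11.0315%.
Rounded: 11.03%.

11.03%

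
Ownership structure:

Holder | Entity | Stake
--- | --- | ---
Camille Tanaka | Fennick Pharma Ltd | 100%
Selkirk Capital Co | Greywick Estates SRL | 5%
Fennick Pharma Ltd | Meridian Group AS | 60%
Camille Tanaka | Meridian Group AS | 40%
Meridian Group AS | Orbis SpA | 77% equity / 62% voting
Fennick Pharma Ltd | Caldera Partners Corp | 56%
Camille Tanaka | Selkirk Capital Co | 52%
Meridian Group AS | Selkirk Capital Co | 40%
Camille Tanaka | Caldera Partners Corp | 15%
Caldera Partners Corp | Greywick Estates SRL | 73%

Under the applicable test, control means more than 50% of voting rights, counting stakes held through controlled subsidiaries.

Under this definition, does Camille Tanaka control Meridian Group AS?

Camille holds 100% of Fennick, so Camille controls Fennick.
Camille and Fennick together hold 40% + 60% = 100% of Meridian, so Camille controls Meridian.

Yes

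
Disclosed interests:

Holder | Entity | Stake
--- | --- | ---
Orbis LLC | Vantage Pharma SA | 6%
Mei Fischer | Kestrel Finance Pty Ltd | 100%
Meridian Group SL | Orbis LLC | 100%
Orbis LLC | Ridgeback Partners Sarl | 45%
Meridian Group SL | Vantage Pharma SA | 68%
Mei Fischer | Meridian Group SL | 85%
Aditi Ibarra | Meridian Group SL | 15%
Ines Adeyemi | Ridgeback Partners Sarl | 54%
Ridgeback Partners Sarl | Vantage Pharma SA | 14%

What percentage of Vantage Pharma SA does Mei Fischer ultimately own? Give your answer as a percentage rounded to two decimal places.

68.26%

Mei reaches Vantage along 3 paths.
Via Meridian → Orbis → Ridgeback: 85% × 100% × 45% × 14% = 5.355%.
Via Meridian: 85% × 68% = 57.8%.
Via Meridian → Orbis: 85% × 100% × 6% = 5.1%.
Total: 5.355% + 57.8% + 5.1% = 68.255%.
Rounded: 68.26%.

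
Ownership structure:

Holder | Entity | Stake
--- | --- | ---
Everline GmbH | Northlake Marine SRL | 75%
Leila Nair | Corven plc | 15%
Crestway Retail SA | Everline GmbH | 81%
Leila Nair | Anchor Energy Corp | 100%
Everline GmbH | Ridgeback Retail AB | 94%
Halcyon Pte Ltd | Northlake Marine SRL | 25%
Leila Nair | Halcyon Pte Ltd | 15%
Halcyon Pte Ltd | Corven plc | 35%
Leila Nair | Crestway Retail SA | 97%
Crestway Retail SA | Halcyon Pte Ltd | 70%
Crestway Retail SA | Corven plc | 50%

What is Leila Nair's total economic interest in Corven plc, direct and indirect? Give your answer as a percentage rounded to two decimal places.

92.52%

Leila reaches Corven along 4 paths.
Direct stake: 15% = 15%.
Via Halcyon: 15% × 35% = 5.25%.
Via Crestway → Halcyon: 97% × 70% × 35% = 23.765%.
Via Crestway: 97% × 50% = 48.5%.
Total: 15% + 5.25% + 23.765% + 48.5% = 92.515%.
Rounded: 92.52%.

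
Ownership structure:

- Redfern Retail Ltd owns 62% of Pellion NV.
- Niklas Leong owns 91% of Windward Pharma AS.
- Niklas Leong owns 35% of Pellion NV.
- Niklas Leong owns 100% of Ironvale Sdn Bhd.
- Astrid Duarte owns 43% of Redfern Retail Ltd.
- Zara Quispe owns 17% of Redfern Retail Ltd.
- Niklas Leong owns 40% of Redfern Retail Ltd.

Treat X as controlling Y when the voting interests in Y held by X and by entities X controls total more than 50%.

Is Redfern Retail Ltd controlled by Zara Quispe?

No

Zara's largest direct stake is 17% in Redfern, which does not meet the threshold, so Zara controls no company.
In Redfern, Zara's side holds only 17%, not > 50%.
So Zara does not control Redfern.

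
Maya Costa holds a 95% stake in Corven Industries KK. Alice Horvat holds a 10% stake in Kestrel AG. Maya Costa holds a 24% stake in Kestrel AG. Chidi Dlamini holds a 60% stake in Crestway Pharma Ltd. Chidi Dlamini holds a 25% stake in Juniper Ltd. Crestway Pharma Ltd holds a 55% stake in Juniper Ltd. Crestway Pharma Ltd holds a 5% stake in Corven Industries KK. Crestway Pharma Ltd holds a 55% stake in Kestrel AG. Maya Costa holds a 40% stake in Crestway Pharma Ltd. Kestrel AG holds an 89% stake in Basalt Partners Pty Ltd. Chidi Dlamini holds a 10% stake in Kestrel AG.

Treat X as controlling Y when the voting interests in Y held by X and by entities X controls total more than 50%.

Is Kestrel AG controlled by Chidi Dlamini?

Chidi holds 60% of Crestway, so Chidi controls Crestway.
Crestway and Chidi together hold 55% + 10% = 65% of Kestrel, so Chidi controls Kestrel.

Yes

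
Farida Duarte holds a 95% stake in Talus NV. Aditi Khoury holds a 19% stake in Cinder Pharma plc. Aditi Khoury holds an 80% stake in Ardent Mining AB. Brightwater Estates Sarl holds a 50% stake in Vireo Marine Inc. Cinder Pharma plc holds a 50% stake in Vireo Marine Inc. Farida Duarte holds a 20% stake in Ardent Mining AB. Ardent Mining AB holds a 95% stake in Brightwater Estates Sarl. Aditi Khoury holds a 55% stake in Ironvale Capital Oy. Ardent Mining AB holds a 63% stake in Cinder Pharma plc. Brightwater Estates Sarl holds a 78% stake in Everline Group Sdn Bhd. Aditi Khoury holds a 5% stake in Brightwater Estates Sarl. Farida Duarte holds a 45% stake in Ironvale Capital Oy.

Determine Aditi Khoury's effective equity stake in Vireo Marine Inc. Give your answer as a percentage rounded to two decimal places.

Aditi reaches Vireo along 4 paths.
Via Brightwater: 5% × 50% = 2.5%.
Via Ardent → Brightwater: 80% × 95% × 50% = 38%.
Via Cinder: 19% × 50% = 9.5%.
Via Ardent → Cinder: 80% × 63% × 50% = 25.2%.
Total: 2.5% + 38% + 9.5% + 25.2% = 75.2%.
Rounded: 75.20%.

75.20%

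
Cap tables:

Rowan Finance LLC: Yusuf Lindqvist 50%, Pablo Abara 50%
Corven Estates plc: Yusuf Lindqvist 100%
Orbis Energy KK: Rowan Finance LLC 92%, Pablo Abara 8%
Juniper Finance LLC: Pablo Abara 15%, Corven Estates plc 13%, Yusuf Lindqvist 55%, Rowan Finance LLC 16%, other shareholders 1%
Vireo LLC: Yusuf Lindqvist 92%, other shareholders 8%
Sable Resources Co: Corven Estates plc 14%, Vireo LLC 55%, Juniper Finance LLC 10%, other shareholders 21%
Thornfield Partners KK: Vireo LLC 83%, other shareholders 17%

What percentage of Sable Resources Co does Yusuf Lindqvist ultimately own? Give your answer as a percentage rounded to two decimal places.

72.20%

Yusuf reaches Sable along 5 paths.
Via Corven: 100% × 14% = 14%.
Via Vireo: 92% × 55% = 50.6%.
Via Corven → Juniper: 100% × 13% × 10% = 1.3%.
Via Juniper: 55% × 10% = 5.5%.
Via Rowan → Juniper: 50% × 16% × 10% = 0.8%.
Total: 14% + 50.6% + 1.3% + 5.5% + 0.8% = 72.2%.
Rounded: 72.20%.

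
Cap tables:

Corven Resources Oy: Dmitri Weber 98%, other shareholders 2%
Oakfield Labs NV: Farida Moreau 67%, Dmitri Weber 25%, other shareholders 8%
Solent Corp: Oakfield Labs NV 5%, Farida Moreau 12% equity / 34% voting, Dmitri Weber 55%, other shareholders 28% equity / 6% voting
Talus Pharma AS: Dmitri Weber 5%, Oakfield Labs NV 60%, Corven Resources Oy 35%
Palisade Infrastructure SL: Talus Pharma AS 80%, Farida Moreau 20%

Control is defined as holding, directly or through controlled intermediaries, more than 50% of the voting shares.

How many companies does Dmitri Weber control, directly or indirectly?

Dmitri holds 98% of Corven, so Dmitri controls Corven.
Dmitri holds 55% of Solent, so Dmitri controls Solent.
No other company's threshold is met.
Dmitri controls 2 companies.

2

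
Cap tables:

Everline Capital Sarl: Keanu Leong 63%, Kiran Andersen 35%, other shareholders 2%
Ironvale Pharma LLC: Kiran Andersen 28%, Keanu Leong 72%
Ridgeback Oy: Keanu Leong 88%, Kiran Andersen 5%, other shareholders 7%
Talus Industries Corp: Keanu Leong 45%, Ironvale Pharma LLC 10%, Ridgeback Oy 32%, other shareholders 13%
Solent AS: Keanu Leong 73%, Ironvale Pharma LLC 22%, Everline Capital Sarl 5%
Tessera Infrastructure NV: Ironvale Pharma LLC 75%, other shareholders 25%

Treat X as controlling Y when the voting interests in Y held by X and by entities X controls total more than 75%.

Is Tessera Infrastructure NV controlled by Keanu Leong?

Keanu holds 88% of Ridgeback, so Keanu controls Ridgeback.
Keanu and Ridgeback together hold 45% + 32% = 77% of Talus, so Keanu controls Talus.
Neither Keanu nor any entity Keanu controls holds any voting interest in Tessera.
So Keanu does not control Tessera.

No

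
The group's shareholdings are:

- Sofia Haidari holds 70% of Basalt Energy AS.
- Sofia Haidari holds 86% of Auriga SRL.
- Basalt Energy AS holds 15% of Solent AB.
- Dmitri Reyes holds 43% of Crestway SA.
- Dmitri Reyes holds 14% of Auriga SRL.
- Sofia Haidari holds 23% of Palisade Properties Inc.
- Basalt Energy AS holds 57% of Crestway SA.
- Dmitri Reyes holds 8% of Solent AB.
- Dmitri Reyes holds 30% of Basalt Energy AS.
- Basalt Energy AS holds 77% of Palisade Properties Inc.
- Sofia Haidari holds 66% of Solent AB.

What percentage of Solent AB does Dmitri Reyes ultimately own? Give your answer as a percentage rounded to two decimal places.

Dmitri reaches Solent along 2 paths.
Direct stake: 8% = 8%.
Via Basalt: 30% × 15% = 4.5%.
Total: 8% + 4.5% = 12.5%.
Rounded: 12.50%.

12.50%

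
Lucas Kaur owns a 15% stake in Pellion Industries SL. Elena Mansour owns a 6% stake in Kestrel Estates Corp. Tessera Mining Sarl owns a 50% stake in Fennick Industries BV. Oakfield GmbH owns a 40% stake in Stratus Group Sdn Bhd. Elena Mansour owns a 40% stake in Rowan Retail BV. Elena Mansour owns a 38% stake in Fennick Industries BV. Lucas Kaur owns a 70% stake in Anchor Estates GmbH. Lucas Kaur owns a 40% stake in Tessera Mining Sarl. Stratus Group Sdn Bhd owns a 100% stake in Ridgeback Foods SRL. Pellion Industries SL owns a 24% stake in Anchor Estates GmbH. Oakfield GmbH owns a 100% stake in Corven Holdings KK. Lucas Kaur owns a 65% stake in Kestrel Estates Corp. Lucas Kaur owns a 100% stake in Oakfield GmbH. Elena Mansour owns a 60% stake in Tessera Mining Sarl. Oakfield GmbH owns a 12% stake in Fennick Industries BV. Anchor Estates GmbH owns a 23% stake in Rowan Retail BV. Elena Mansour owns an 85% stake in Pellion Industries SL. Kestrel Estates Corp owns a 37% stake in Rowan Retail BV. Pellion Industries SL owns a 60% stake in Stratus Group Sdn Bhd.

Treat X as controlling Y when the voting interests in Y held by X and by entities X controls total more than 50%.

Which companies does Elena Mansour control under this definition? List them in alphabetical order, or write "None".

Fennick Industries BV, Pellion Industries SL, Ridgeback Foods SRL, Stratus Group Sdn Bhd, Tessera Mining Sarl

Elena holds 60% of Tessera, so Elena controls Tessera.
Tessera and Elena together hold 50% + 38% = 88% of Fennick, so Elena controls Fennick.
Elena holds 85% of Pellion, so Elena controls Pellion.
Pellion holds 60% of Stratus, so Elena controls Stratus.
Stratus holds 100% of Ridgeback, so Elena controls Ridgeback.
No other company's threshold is met.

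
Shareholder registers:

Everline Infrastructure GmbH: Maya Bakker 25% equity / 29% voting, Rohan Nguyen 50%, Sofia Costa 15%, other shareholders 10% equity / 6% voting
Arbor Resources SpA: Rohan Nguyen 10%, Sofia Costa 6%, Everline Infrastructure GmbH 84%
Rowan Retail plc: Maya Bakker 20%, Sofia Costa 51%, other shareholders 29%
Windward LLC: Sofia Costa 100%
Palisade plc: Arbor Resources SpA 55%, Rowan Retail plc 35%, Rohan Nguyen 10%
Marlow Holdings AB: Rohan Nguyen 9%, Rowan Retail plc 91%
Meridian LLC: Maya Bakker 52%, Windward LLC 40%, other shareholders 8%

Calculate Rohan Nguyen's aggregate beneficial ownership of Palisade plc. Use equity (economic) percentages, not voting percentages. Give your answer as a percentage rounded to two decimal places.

38.60%

Rohan reaches Palisade along 3 paths.
Via Arbor: 10% × 55% = 5.5%.
Via Everline → Arbor: 50% × 84% × 55% = 23.1%.
Direct stake: 10% = 10%.
Total: 5.5% + 23.1% + 10% = 38.6%.
Rounded: 38.60%.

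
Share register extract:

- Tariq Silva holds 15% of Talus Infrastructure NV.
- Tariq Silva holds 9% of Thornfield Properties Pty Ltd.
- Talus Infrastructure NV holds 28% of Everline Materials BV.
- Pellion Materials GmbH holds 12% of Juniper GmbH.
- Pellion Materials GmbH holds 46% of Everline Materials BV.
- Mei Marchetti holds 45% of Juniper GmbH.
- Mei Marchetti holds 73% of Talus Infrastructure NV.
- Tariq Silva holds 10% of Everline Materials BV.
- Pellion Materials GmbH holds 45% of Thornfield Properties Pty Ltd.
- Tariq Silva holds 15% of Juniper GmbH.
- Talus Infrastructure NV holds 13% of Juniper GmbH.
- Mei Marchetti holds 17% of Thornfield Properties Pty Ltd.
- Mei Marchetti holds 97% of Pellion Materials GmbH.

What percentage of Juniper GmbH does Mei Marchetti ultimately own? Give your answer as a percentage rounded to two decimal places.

Mei reaches Juniper along 3 paths.
Direct stake: 45% = 45%.
Via Talus: 73% × 13% = 9.49%.
Via Pellion: 97% × 12% = 11.64%.
Total: 45% + 9.49% + 11.64% = 66.13%.

66.13%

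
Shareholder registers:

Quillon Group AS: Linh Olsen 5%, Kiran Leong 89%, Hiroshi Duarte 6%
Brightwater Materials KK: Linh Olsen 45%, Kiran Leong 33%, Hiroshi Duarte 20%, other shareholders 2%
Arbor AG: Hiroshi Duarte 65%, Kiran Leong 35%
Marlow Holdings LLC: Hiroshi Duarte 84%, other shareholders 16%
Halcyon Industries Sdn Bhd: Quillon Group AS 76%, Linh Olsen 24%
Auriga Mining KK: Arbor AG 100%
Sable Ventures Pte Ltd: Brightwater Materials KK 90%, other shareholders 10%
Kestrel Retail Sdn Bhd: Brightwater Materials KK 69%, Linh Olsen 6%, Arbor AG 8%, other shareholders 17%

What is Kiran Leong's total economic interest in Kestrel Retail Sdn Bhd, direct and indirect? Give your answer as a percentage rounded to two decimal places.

25.57%

Kiran reaches Kestrel along 2 paths.
Via Brightwater: 33% × 69% = 22.77%.
Via Arbor: 35% × 8% = 2.8%.
Total: 22.77% + 2.8% = 25.57%.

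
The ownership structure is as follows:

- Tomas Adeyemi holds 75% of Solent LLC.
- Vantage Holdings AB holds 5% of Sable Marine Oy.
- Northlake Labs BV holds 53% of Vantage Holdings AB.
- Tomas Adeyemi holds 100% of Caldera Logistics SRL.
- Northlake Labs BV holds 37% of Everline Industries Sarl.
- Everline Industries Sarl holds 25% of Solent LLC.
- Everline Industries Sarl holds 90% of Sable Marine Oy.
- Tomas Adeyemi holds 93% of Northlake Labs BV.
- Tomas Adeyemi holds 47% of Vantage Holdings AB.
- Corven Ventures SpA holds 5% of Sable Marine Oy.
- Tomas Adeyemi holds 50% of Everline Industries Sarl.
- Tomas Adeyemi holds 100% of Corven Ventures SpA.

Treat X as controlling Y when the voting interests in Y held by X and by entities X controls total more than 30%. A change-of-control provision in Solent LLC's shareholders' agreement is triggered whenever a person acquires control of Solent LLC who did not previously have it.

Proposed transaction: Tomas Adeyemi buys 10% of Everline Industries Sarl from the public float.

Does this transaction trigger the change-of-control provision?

No

The purchase changes only Tomas's holdings, so Tomas is the only person who could newly come to control Solent.
Tomas holds 93% of Northlake, so Tomas controls Northlake.
Tomas and Northlake together hold 50% + 37% = 87% of Everline, so Tomas controls Everline.
Everline and Tomas together hold 25% + 75% = 100% of Solent, so Tomas controls Solent.
So Tomas already controls Solent before the transaction.
After the purchase, Tomas's direct stake in Everline rises to 50% + 10% = 60%.
Tomas controlled Solent already, so this is not a new person acquiring control; every other person's position is unchanged or reduced.
No new person acquires control, so the clause is not triggered.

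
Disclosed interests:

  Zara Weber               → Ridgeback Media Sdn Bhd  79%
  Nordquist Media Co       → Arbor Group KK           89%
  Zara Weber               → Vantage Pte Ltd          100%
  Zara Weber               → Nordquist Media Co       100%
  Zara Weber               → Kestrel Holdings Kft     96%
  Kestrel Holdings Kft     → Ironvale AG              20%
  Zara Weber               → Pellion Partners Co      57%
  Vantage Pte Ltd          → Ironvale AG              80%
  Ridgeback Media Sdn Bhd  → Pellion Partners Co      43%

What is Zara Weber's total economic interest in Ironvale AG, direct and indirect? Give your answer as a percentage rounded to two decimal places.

Zara reaches Ironvale along 2 paths.
Via Vantage: 100% × 80% = 80%.
Via Kestrel: 96% × 20% = 19.2%.
Total: 80% + 19.2% = 99.2%.
Rounded: 99.20%.

99.20%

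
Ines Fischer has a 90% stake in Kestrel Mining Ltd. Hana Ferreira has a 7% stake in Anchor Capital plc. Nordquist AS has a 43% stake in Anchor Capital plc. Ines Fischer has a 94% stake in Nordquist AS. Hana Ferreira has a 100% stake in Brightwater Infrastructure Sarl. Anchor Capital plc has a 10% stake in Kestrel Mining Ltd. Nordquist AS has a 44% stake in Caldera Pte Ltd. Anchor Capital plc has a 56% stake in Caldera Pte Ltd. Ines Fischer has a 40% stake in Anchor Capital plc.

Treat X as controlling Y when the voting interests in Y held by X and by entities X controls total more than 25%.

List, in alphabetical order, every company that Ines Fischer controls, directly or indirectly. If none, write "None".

Ines holds 94% of Nordquist, so Ines controls Nordquist.
Nordquist and Ines together hold 43% + 40% = 83% of Anchor, so Ines controls Anchor.
Anchor and Ines together hold 10% + 90% = 100% of Kestrel, so Ines controls Kestrel.
Anchor and Nordquist together hold 56% + 44% = 100% of Caldera, so Ines controls Caldera.
No other company's threshold is met.

Anchor Capital plc, Caldera Pte Ltd, Kestrel Mining Ltd, Nordquist AS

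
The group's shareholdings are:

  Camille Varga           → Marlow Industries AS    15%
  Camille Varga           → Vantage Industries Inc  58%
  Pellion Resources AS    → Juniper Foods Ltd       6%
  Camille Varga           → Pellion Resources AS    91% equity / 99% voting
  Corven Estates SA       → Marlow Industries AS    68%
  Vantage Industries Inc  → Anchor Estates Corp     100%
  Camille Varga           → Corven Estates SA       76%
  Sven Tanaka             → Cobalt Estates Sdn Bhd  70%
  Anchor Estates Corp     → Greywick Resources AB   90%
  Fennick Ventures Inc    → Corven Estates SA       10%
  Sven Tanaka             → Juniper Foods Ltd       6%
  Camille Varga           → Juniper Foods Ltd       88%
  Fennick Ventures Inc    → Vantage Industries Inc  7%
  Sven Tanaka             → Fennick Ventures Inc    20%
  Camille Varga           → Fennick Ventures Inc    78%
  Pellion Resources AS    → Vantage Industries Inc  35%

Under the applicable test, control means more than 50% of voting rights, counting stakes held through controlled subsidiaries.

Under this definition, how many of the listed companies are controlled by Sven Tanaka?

Sven holds 70% of Cobalt, so Sven controls Cobalt.
No other company's threshold is met.
Sven controls 1 company.

1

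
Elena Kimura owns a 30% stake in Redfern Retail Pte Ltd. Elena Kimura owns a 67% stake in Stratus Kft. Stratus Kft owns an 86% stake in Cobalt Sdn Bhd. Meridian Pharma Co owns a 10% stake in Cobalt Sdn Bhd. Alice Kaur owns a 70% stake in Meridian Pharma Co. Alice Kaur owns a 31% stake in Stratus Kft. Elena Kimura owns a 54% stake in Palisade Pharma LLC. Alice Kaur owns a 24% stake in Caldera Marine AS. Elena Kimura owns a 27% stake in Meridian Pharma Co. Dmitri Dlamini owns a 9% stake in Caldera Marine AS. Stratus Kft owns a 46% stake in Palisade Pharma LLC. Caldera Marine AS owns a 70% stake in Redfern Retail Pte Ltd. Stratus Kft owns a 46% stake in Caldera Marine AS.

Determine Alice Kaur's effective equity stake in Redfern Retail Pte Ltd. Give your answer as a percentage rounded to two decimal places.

Alice reaches Redfern along 2 paths.
Via Caldera: 24% × 70% = 16.8%.
Via Stratus → Caldera: 31% × 46% × 70% = 9.982%.
Total: 16.8% + 9.982% = 26.782%.
Rounded: 26.78%.

26.78%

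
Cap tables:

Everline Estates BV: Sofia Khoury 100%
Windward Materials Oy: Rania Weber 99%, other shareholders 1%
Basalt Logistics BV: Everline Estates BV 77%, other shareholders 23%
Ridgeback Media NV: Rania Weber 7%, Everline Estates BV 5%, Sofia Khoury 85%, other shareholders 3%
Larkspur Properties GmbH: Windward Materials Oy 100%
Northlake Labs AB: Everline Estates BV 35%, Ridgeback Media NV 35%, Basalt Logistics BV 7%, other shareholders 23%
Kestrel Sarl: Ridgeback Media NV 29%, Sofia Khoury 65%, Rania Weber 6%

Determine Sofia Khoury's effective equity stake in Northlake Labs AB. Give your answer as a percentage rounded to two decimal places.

71.89%

Sofia reaches Northlake along 4 paths.
Via Everline: 100% × 35% = 35%.
Via Everline → Ridgeback: 100% × 5% × 35% = 1.75%.
Via Ridgeback: 85% × 35% = 29.75%.
Via Everline → Basalt: 100% × 77% × 7% = 5.39%.
Total: 35% + 1.75% + 29.75% + 5.39% = 71.89%.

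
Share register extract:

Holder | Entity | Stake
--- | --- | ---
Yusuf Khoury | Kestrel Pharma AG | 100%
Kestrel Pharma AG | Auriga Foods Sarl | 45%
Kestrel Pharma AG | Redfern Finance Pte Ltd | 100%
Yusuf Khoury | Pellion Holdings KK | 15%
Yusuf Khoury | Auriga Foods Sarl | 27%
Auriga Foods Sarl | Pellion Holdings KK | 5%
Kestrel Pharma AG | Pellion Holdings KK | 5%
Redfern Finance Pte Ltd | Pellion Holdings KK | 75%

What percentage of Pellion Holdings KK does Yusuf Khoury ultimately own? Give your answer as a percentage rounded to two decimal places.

98.60%

Yusuf reaches Pellion along 5 paths.
Direct stake: 15% = 15%.
Via Kestrel: 100% × 5% = 5%.
Via Kestrel → Redfern: 100% × 100% × 75% = 75%.
Via Auriga: 27% × 5% = 1.35%.
Via Kestrel → Auriga: 100% × 45% × 5% = 2.25%.
Total: 15% + 5% + 75% + 1.35% + 2.25% = 98.6%.
Rounded: 98.60%.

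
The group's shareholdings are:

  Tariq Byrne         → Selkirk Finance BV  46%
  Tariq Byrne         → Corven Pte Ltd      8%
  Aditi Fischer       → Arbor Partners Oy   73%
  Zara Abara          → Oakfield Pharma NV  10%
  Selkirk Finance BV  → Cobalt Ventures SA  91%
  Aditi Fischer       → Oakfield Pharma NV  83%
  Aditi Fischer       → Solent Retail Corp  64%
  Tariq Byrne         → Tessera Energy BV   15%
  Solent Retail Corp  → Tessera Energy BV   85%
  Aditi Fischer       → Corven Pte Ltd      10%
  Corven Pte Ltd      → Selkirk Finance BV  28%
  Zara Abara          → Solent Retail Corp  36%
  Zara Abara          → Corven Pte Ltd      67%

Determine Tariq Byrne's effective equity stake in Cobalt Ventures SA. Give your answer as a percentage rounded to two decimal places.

43.90%

Tariq reaches Cobalt along 2 paths.
Via Selkirk: 46% × 91% = 41.86%.
Via Corven → Selkirk: 8% × 28% × 91% = 2.0384%.
Total: 41.86% + 2.0384% = 43.8984%.
Rounded: 43.90%.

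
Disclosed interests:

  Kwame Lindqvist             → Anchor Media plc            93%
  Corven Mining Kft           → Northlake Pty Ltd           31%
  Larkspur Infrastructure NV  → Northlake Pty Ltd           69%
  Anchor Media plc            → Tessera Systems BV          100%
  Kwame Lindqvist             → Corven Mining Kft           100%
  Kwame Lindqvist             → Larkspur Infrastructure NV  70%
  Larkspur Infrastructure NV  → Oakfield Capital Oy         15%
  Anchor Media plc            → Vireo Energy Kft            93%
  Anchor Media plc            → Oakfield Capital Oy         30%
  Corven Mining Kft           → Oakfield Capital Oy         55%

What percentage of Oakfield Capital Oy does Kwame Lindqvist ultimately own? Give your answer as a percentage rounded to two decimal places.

93.40%

Kwame reaches Oakfield along 3 paths.
Via Larkspur: 70% × 15% = 10.5%.
Via Anchor: 93% × 30% = 27.9%.
Via Corven: 100% × 55% = 55%.
Total: 10.5% + 27.9% + 55% = 93.4%.
Rounded: 93.40%.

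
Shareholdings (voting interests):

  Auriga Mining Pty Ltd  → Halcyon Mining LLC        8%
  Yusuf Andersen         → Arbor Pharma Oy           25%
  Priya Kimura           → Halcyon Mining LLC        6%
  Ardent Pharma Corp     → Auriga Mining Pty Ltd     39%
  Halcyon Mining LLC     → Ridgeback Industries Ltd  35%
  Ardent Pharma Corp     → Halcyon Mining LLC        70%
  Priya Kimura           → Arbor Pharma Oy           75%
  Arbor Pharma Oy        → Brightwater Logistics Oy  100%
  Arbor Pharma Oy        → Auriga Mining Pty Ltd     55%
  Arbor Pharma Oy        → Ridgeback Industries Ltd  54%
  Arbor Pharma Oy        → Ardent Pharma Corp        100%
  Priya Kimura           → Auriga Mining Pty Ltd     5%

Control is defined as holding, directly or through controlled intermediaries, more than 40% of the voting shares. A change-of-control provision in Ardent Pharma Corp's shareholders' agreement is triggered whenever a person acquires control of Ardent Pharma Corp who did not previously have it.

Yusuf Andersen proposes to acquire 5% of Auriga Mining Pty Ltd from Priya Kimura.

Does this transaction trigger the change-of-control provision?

No

The purchase adds only to Yusuf's holdings (Priya's stake shrinks), so Yusuf is the only person who could newly come to control Ardent.
Yusuf's largest direct stake is 25% in Arbor, which does not meet the threshold, so Yusuf controls no company.
Neither Yusuf nor any entity Yusuf controls holds any voting interest in Ardent.
So before the transaction, Yusuf does not control Ardent.
After the purchase, Yusuf holds 5% of Auriga directly, and Priya's stake falls to 0%.
Yusuf's side now holds 5% of Auriga, not > 40%, so Yusuf still does not control Auriga.
After the transaction, neither Yusuf nor any entity Yusuf controls holds a voting interest in Ardent, so Yusuf still does not control it.
No new person acquires control, so the clause is not triggered.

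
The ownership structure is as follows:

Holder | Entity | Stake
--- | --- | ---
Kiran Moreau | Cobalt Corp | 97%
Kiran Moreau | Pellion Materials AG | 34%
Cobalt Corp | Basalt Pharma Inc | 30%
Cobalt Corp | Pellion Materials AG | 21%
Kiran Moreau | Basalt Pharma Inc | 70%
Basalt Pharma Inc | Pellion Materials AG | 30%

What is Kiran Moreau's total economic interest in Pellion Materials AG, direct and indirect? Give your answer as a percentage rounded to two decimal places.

Kiran reaches Pellion along 4 paths.
Via Cobalt: 97% × 21% = 20.37%.
Via Cobalt → Basalt: 97% × 30% × 30% = 8.73%.
Via Basalt: 70% × 30% = 21%.
Direct stake: 34% = 34%.
Total: 20.37% + 8.73% + 21% + 34% = 84.1%.
Rounded: 84.10%.

84.10%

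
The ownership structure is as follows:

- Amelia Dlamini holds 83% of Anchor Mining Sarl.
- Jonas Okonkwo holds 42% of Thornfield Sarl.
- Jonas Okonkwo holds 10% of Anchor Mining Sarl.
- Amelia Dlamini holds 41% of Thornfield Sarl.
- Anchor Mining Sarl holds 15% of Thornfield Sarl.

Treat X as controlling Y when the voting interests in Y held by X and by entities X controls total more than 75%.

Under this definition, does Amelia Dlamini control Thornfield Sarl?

Amelia holds 83% of Anchor, so Amelia controls Anchor.
In Thornfield, Amelia's side holds only 15% + 41% = 56%, not > 75%.
So Amelia does not control Thornfield.

No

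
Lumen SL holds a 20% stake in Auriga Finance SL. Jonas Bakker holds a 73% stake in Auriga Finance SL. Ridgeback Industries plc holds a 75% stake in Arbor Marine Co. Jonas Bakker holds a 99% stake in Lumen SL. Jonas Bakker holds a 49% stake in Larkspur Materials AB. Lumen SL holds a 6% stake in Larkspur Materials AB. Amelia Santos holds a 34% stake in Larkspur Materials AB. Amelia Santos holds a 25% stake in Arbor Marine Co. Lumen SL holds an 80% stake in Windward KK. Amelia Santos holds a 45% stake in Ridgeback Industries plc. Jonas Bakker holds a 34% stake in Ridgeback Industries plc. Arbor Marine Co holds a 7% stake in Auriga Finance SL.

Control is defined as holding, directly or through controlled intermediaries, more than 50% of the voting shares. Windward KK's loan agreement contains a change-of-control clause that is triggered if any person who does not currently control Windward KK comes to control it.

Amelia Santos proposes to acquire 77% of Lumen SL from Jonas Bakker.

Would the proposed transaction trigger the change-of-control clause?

The purchase adds only to Amelia's holdings (Jonas's stake shrinks), so Amelia is the only person who could newly come to control Windward.
Amelia's largest direct stake is 45% in Ridgeback, which does not meet the threshold, so Amelia controls no company.
Neither Amelia nor any entity Amelia controls holds any voting interest in Windward.
So before the transaction, Amelia does not control Windward.
After the purchase, Amelia holds 77% of Lumen directly, and Jonas's stake falls to 22%.
Amelia holds 77% of Lumen, so Amelia controls Lumen.
Lumen holds 80% of Windward, so Amelia controls Windward.
Amelia did not control Windward before and does after, so the clause is triggered.

Yes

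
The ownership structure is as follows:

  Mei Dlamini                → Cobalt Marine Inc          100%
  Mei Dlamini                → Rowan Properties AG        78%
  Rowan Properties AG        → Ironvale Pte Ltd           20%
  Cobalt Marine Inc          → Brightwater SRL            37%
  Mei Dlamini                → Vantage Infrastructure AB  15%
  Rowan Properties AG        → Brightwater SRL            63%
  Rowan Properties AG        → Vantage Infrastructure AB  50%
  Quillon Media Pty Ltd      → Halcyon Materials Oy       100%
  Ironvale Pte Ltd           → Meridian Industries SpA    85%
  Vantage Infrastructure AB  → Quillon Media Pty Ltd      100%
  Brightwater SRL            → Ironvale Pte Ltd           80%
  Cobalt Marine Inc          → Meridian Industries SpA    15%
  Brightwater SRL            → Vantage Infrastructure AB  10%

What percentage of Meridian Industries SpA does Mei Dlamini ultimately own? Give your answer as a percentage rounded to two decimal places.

86.84%

Mei reaches Meridian along 4 paths.
Via Cobalt: 100% × 15% = 15%.
Via Rowan → Ironvale: 78% × 20% × 85% = 13.26%.
Via Cobalt → Brightwater → Ironvale: 100% × 37% × 80% × 85% = 25.16%.
Via Rowan → Brightwater → Ironvale: 78% × 63% × 80% × 85% = 33.4152%.
Total: 15% + 13.26% + 25.16% + 33.4152% = 86.8352%.
Rounded: 86.84%.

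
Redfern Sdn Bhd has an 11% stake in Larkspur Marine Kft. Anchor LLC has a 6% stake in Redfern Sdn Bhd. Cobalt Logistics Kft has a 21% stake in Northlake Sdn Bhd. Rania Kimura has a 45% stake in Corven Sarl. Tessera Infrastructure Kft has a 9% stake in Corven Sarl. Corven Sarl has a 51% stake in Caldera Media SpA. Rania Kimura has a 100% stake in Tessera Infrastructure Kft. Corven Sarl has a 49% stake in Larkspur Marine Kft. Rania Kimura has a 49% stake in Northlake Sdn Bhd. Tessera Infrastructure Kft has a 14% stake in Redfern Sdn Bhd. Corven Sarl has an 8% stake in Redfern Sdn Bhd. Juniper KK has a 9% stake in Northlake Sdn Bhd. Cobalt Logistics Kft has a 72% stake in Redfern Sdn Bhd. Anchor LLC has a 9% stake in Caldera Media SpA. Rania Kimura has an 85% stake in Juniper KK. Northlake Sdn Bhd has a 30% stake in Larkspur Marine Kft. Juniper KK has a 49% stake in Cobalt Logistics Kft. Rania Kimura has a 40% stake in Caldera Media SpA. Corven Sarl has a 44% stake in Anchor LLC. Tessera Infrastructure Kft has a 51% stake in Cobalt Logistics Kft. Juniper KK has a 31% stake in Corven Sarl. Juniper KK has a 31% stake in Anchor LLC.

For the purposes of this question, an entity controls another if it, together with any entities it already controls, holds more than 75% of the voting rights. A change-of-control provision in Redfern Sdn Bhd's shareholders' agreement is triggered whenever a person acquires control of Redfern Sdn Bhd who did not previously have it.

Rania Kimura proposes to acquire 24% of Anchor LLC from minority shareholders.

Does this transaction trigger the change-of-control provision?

No

The purchase changes only Rania's holdings, so Rania is the only person who could newly come to control Redfern.
Rania holds 85% of Juniper, so Rania controls Juniper.
Rania holds 100% of Tessera, so Rania controls Tessera.
Juniper and Tessera and Rania together hold 31% + 9% + 45% = 85% of Corven, so Rania controls Corven.
Tessera and Juniper together hold 51% + 49% = 100% of Cobalt, so Rania controls Cobalt.
Cobalt and Tessera and Corven together hold 72% + 14% + 8% = 94% of Redfern, so Rania controls Redfern.
So Rania already controls Redfern before the transaction.
After the purchase, Rania holds 24% of Anchor directly.
Rania controlled Redfern already, so this is not a new person acquiring control; every other person's position is unchanged or reduced.
No new person acquires control, so the clause is not triggered.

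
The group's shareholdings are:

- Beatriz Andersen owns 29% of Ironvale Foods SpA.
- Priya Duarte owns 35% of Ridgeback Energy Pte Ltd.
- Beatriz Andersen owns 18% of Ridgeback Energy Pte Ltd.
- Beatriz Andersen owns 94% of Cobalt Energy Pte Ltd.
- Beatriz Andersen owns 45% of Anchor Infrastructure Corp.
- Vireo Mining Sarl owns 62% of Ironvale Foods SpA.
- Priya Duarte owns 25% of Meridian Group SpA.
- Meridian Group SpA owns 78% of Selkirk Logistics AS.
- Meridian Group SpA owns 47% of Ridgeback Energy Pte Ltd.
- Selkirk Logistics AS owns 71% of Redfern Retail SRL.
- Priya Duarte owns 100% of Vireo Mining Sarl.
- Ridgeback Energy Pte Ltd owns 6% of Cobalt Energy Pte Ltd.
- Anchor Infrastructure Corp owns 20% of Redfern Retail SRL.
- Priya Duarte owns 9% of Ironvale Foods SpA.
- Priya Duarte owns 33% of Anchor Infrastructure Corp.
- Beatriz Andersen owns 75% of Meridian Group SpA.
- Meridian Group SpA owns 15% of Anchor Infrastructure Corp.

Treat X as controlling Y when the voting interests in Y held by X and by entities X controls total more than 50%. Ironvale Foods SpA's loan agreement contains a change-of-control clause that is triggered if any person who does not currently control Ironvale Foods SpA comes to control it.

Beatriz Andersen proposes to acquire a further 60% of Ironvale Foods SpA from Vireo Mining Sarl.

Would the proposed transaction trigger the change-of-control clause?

Yes

The purchase adds only to Beatriz's holdings (Vireo's stake shrinks), so Beatriz is the only person who could newly come to control Ironvale.
Beatriz holds 75% of Meridian, so Beatriz controls Meridian.
Meridian and Beatriz together hold 47% + 18% = 65% of Ridgeback, so Beatriz controls Ridgeback.
Meridian and Beatriz together hold 15% + 45% = 60% of Anchor, so Beatriz controls Anchor.
Meridian holds 78% of Selkirk, so Beatriz controls Selkirk.
Anchor and Selkirk together hold 20% + 71% = 91% of Redfern, so Beatriz controls Redfern.
Ridgeback and Beatriz together hold 6% + 94% = 100% of Cobalt, so Beatriz controls Cobalt.
In Ironvale, Beatriz's side holds only 29%, not > 50%.
So before the transaction, Beatriz does not control Ironvale.
After the purchase, Beatriz's direct stake in Ironvale rises to 29% + 60% = 89%, and Vireo's stake falls to 2%.
Beatriz holds 89% of Ironvale, so Beatriz controls Ironvale.
Beatriz did not control Ironvale before and does after, so the clause is triggered.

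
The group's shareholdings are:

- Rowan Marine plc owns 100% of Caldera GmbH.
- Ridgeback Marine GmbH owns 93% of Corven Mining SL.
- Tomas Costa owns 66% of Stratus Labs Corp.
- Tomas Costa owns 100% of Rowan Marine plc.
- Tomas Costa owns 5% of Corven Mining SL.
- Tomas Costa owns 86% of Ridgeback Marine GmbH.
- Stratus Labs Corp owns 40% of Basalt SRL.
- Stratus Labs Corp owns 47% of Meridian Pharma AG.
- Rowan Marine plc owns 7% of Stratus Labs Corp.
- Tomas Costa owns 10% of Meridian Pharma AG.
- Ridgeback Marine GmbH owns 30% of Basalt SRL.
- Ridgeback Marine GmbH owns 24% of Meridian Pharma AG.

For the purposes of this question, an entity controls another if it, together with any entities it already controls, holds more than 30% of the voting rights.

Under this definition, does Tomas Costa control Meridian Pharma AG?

Yes

Tomas holds 86% of Ridgeback, so Tomas controls Ridgeback.
Tomas holds 100% of Rowan, so Tomas controls Rowan.
Rowan and Tomas together hold 7% + 66% = 73% of Stratus, so Tomas controls Stratus.
Ridgeback and Tomas and Stratus together hold 24% + 10% + 47% = 81% of Meridian, so Tomas controls Meridian.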